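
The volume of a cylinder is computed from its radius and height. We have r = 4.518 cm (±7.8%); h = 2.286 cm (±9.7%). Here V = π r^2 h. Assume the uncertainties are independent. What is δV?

26.9 cm^3

Products/powers → add relative errors in quadrature, weighted by exponent:
  (2·δr/r)² = (2×0.0780)² = 0.0243;  (1·δh/h)² = (1×0.0970)² = 0.00941
δV/V = √(0.0337) = 0.184
V = 146.6 cm^3, so δV = 0.184 × 146.6 = 26.9 cm^3.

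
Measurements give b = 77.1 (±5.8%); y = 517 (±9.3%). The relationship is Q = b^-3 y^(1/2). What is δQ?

8.94e-06

For a monomial Q ∝ b^-3, y^(1/2), fractional errors add in quadrature:
  (-3·δb/b)² = (-3×0.0580)² = 0.0303;  (½·δy/y)² = (0.5×0.0930)² = 0.00216
δQ/Q = √(0.0324) = 0.180
Q = 4.96e-05, so δQ = 0.180 × 4.96e-05 = 8.94e-06.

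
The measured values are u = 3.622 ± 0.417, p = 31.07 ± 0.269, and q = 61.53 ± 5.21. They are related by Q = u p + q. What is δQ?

14.0

Let w = u·p = 112.5. δw/w = √((1·δu/u)² + (1·δp/p)²) = √(0.0133 + 7.5e-05) = 0.115, so δw = 13.0.
Q = w + q: δQ = √(δw² + δq²) = √(169 + 27.1) = 14.0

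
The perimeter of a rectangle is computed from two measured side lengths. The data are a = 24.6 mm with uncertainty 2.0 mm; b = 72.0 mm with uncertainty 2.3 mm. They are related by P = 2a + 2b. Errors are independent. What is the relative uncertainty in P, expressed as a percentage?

3.16%

Each term contributes (cᵢ δxᵢ)² to (δP)²:
  (2·δa)² = 16.0;  (2·δb)² = 21.2
δP = √(37.2) = 6.10 mm
P = 193 mm, so δP/P = 6.10/193 = 0.0316.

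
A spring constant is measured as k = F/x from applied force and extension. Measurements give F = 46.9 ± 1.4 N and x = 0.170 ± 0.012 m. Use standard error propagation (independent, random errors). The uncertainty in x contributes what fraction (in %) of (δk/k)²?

(δk/k)² = (1·δF/F)² + (-1·δx/x)²
  F term: (1×0.0299)² = 0.000891
  x term: (-1×0.0706)² = 0.00498
Total = 0.00587. Share from x = 0.00498/0.00587 = 0.848.

84.8%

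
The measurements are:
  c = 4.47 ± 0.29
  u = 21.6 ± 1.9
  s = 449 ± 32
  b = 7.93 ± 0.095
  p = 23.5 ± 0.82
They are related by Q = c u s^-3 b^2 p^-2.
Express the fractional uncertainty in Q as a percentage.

25.1%

Q is a product of powers, so relative uncertainties combine in quadrature:
  (1·δc/c)² = (1×0.0649)² = 0.00421;  (1·δu/u)² = (1×0.0880)² = 0.00774;  (-3·δs/s)² = (-3×0.0713)² = 0.0457;  (2·δb/b)² = (2×0.0120)² = 0.000574;  (-2·δp/p)² = (-2×0.0349)² = 0.00487
δQ/Q = √(0.0631) = 0.251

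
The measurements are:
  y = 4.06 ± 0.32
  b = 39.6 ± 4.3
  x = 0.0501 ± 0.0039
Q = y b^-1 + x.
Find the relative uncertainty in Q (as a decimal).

Let p = y·b^-1 = 0.103. δp/p = √((1·δy/y)² + (-1·δb/b)²) = √(0.00621 + 0.0118) = 0.134, so δp = 0.0138.
Q = p + x: δQ = √(δp² + δx²) = √(0.000189 + 1.52e-05) = 0.0143
Q = 0.153, so δQ/Q = 0.0143/0.153 = 0.0937.

0.0937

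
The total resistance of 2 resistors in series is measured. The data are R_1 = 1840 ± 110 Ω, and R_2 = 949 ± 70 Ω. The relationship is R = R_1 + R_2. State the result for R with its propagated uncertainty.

R is a linear combination, so absolute uncertainties add in quadrature:
  (δR_1)² = 12100;  (δR_2)² = 4900
δR = √(17000) = 130 Ω
R = 2790 Ω.

2790 ± 130 Ω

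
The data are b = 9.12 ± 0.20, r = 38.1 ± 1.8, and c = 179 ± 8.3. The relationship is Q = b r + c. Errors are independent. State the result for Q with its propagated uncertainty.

Let p = b·r = 347. δp/p = √((1·δb/b)² + (1·δr/r)²) = √(0.000481 + 0.00223) = 0.0521, so δp = 18.1.
Q = p + c: δQ = √(δp² + δc²) = √(328 + 68.9) = 19.9
Q = 526.

526 ± 19.9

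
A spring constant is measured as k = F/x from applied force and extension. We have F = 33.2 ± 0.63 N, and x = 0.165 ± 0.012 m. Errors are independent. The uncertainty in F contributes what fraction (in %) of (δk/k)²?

6.37%

(δk/k)² = (1·δF/F)² + (-1·δx/x)²
  F term: (1×0.0190)² = 0.000360
  x term: (-1×0.0727)² = 0.00529
Total = 0.00565. Share from F = 0.000360/0.00565 = 0.0637.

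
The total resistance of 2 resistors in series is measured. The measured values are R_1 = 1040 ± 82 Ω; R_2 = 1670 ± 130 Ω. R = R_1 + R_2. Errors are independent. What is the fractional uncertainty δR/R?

0.0567

Absolute uncertainties add in quadrature for a linear combination:
  (δR_1)² = 6720;  (δR_2)² = 16900
δR = √(23600) = 154 Ω
R = 2710 Ω, so δR/R = 154/2710 = 0.0567.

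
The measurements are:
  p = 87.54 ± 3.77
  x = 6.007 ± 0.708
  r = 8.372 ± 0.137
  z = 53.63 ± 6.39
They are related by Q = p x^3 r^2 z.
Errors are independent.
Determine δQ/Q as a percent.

37.7%

Each factor contributes (exponent × relative error)² to (δQ/Q)²:
  (1·δp/p)² = (1×0.0431)² = 0.00185;  (3·δx/x)² = (3×0.118)² = 0.125;  (2·δr/r)² = (2×0.0164)² = 0.00107;  (1·δz/z)² = (1×0.119)² = 0.0142
δQ/Q = √(0.142) = 0.377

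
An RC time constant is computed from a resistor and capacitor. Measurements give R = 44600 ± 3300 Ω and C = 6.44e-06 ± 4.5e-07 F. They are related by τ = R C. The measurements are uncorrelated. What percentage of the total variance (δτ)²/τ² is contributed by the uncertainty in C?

(δτ/τ)² = (1·δR/R)² + (1·δC/C)²
  R term: (1×0.0740)² = 0.00547
  C term: (1×0.0699)² = 0.00488
Total = 0.0104. Share from C = 0.00488/0.0104 = 0.471.

47.1%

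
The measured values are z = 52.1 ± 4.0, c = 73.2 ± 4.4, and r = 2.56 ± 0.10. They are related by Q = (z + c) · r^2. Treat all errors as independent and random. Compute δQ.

75.1

Let u = z + c = 125. δu = √(δz² + δc²) = √(16.0 + 19.4) = 5.95, so δu/u = 0.0475.
Q is then a monomial in u, r:
δQ/Q = √((δu/u)² + (2·δr/r)²) = √(0.00225 + 0.00610) = 0.0914
Q = 821, so δQ = 0.0914 × 821 = 75.1.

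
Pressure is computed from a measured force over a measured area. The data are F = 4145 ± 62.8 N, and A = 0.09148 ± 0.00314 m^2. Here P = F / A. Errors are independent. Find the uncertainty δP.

Relative error in a monomial: (δP/P)² = Σ (nᵢ · δxᵢ/xᵢ)².
  (1·δF/F)² = (1×0.0152)² = 0.000230;  (-1·δA/A)² = (-1×0.0343)² = 0.00118
δP/P = √(0.00141) = 0.0375
P = 45310 Pa, so δP = 0.0375 × 45310 = 1700 Pa.

1700 Pa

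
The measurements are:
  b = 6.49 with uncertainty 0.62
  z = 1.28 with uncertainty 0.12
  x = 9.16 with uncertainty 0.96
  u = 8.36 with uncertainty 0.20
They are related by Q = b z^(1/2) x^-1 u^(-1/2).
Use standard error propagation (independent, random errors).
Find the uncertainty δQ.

0.0415

Q is a product of powers, so relative uncertainties combine in quadrature:
  (1·δb/b)² = (1×0.0955)² = 0.00913;  (½·δz/z)² = (0.5×0.0938)² = 0.00220;  (-1·δx/x)² = (-1×0.105)² = 0.0110;  (−½·δu/u)² = (-0.5×0.0239)² = 0.000143
δQ/Q = √(0.0225) = 0.150
Q = 0.277, so δQ = 0.150 × 0.277 = 0.0415.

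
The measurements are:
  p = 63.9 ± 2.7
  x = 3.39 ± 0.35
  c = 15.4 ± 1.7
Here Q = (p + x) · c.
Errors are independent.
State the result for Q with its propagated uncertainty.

1040 ± 122

Let u = p + x = 67.3. δu = √(δp² + δx²) = √(7.29 + 0.122) = 2.72, so δu/u = 0.0405.
Q is then a monomial in u, c:
δQ/Q = √((δu/u)² + (1·δc/c)²) = √(0.00164 + 0.0122) = 0.118
Q = 1040, so δQ = 0.118 × 1040 = 122.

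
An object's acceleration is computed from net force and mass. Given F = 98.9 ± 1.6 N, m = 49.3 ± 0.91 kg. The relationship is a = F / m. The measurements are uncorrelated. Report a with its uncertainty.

a is a product of powers, so relative uncertainties combine in quadrature:
  (1·δF/F)² = (1×0.0162)² = 0.000262;  (-1·δm/m)² = (-1×0.0185)² = 0.000341
δa/a = √(0.000602) = 0.0245
a = 2.01 m/s^2, so δa = 0.0245 × 2.01 = 0.0492 m/s^2.

2.01 ± 0.0492 m/s^2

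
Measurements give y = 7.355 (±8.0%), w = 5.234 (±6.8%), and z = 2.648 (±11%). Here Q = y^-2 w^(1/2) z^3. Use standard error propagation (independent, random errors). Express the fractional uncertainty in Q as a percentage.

Q is a product of powers, so relative uncertainties combine in quadrature:
  (-2·δy/y)² = (-2×0.0800)² = 0.0256;  (½·δw/w)² = (0.5×0.0680)² = 0.00116;  (3·δz/z)² = (3×0.110)² = 0.109
δQ/Q = √(0.136) = 0.368

36.8%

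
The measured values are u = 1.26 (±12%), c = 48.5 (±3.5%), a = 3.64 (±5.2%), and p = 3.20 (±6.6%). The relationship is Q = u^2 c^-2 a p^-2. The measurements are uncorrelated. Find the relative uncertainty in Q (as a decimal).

0.287

Since Q is a product/quotient, work with relative uncertainties:
  (2·δu/u)² = (2×0.120)² = 0.0576;  (-2·δc/c)² = (-2×0.0350)² = 0.00490;  (1·δa/a)² = (1×0.0520)² = 0.00270;  (-2·δp/p)² = (-2×0.0660)² = 0.0174
δQ/Q = √(0.0826) = 0.287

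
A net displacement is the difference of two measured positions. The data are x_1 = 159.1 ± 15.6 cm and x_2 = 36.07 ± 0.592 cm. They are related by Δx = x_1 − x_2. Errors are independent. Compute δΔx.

For a sum/difference, combine absolute errors in quadrature:
  (δx_1)² = 243;  (δx_2)² = 0.350
δΔx = √(244) = 15.6 cm

15.6 cm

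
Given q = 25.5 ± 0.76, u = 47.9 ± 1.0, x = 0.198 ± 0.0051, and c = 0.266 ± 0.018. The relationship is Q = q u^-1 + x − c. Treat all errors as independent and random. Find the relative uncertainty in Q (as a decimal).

0.0580

Let p = q·u^-1 = 0.532. δp/p = √((1·δq/q)² + (-1·δu/u)²) = √(0.000888 + 0.000436) = 0.0364, so δp = 0.0194.
Q = p + x − c: δQ = √(δp² + δx² + δc²) = √(0.000375 + 2.6e-05 + 0.000324) = 0.0269
Q = 0.464, so δQ/Q = 0.0269/0.464 = 0.0580.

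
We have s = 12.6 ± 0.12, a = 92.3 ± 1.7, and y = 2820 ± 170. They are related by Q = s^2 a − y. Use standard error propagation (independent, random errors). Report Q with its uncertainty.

11800 ± 424

Let p = s^2·a = 14700. δp/p = √((2·δs/s)² + (1·δa/a)²) = √(0.000363 + 0.000339) = 0.0265, so δp = 388.
Q = p − y: δQ = √(δp² + δy²) = √(1.51e+05 + 28900) = 424
Q = 11800.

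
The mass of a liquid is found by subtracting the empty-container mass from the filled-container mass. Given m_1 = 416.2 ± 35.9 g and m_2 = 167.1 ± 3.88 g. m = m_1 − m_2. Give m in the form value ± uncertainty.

For a sum/difference, combine absolute errors in quadrature:
  (δm_1)² = 1290;  (δm_2)² = 15.1
δm = √(1300) = 36.1 g
m = 249.1 g.

249.1 ± 36.1 g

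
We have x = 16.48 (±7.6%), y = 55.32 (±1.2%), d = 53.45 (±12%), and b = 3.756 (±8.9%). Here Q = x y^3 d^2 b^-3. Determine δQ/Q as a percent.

Q is a product of powers, so relative uncertainties combine in quadrature:
  (1·δx/x)² = (1×0.0760)² = 0.00578;  (3·δy/y)² = (3×0.0120)² = 0.00130;  (2·δd/d)² = (2×0.120)² = 0.0576;  (-3·δb/b)² = (-3×0.0890)² = 0.0713
δQ/Q = √(0.136) = 0.369

36.9%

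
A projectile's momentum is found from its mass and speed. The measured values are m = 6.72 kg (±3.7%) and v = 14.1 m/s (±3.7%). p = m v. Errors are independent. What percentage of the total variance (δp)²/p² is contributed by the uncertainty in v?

50.0%

(δp/p)² = (1·δm/m)² + (1·δv/v)²
  m term: (1×0.0370)² = 0.00137
  v term: (1×0.0370)² = 0.00137
Total = 0.00274. Share from v = 0.00137/0.00274 = 0.500.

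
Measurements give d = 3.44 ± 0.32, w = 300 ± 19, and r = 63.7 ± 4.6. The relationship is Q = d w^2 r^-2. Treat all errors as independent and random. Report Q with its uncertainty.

76.3 ± 16.3

Q is a product of powers, so relative uncertainties combine in quadrature:
  (1·δd/d)² = (1×0.0930)² = 0.00865;  (2·δw/w)² = (2×0.0633)² = 0.0160;  (-2·δr/r)² = (-2×0.0722)² = 0.0209
δQ/Q = √(0.0456) = 0.213
Q = 76.3, so δQ = 0.213 × 76.3 = 16.3.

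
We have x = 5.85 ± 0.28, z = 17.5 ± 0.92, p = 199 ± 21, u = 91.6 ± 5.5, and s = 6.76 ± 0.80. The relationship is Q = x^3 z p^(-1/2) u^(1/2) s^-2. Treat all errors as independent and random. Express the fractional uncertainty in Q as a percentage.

28.8%

Relative error in a monomial: (δQ/Q)² = Σ (nᵢ · δxᵢ/xᵢ)².
  (3·δx/x)² = (3×0.0479)² = 0.0206;  (1·δz/z)² = (1×0.0526)² = 0.00276;  (−½·δp/p)² = (-0.5×0.106)² = 0.00278;  (½·δu/u)² = (0.5×0.0600)² = 0.000901;  (-2·δs/s)² = (-2×0.118)² = 0.0560
δQ/Q = √(0.0831) = 0.288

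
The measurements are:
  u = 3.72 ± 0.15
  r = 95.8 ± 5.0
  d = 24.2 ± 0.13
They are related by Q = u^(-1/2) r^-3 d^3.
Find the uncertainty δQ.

Each factor contributes (exponent × relative error)² to (δQ/Q)²:
  (−½·δu/u)² = (-0.5×0.0403)² = 0.000406;  (-3·δr/r)² = (-3×0.0522)² = 0.0245;  (3·δd/d)² = (3×0.00537)² = 0.000260
δQ/Q = √(0.0252) = 0.159
Q = 0.00836, so δQ = 0.159 × 0.00836 = 0.00133.

0.00133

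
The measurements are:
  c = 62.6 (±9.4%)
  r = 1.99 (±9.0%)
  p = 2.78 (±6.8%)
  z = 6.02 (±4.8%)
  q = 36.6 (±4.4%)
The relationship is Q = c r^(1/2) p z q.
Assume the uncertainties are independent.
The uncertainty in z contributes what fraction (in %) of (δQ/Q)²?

(δQ/Q)² = (1·δc/c)² + (½·δr/r)² + (1·δp/p)² + (1·δz/z)² + (1·δq/q)²
  c term: (1×0.0940)² = 0.00884
  r term: (0.5×0.0900)² = 0.00202
  p term: (1×0.0680)² = 0.00462
  z term: (1×0.0480)² = 0.00230
  q term: (1×0.0440)² = 0.00194
Total = 0.0197. Share from z = 0.00230/0.0197 = 0.117.

11.7%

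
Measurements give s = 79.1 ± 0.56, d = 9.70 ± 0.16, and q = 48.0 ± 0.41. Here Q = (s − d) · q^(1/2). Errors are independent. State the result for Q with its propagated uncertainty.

Let u = s − d = 69.4. δu = √(δs² + δd²) = √(0.314 + 0.0256) = 0.582, so δu/u = 0.00839.
Q is then a monomial in u, q:
δQ/Q = √((δu/u)² + (½·δq/q)²) = √(7.04e-05 + 1.82e-05) = 0.00942
Q = 481, so δQ = 0.00942 × 481 = 4.53.

481 ± 4.53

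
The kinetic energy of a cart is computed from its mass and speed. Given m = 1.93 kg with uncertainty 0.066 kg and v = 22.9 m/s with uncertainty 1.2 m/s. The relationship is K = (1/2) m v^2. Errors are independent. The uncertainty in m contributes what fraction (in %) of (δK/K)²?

9.62%

(δK/K)² = (1·δm/m)² + (2·δv/v)²
  m term: (1×0.0342)² = 0.00117
  v term: (2×0.0524)² = 0.0110
Total = 0.0122. Share from m = 0.00117/0.0122 = 0.0962.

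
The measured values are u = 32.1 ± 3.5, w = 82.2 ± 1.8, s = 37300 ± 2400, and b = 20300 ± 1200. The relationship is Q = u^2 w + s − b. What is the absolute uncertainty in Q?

18800

Let p = u^2·w = 84700. δp/p = √((2·δu/u)² + (1·δw/w)²) = √(0.0476 + 0.000480) = 0.219, so δp = 18600.
Q = p + s − b: δQ = √(δp² + δs² + δb²) = √(3.45e+08 + 5.76e+06 + 1.44e+06) = 18800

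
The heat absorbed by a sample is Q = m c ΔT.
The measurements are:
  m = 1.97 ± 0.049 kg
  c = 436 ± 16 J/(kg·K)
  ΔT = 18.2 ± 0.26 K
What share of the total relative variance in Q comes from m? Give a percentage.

(δQ/Q)² = (1·δm/m)² + (1·δc/c)² + (1·δΔT/ΔT)²
  m term: (1×0.0249)² = 0.000619
  c term: (1×0.0367)² = 0.00135
  ΔT term: (1×0.0143)² = 0.000204
Total = 0.00217. Share from m = 0.000619/0.00217 = 0.285.

28.5%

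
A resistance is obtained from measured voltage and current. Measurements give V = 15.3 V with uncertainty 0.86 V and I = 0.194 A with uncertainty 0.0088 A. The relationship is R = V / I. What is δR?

For a monomial R ∝ V, I^-1, fractional errors add in quadrature:
  (1·δV/V)² = (1×0.0562)² = 0.00316;  (-1·δI/I)² = (-1×0.0454)² = 0.00206
δR/R = √(0.00522) = 0.0722
R = 78.9 Ω, so δR = 0.0722 × 78.9 = 5.70 Ω.

5.70 Ω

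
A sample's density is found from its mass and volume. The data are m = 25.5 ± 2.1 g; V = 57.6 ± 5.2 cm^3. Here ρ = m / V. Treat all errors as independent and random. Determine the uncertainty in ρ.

Products/powers → add relative errors in quadrature, weighted by exponent:
  (1·δm/m)² = (1×0.0824)² = 0.00678;  (-1·δV/V)² = (-1×0.0903)² = 0.00815
δρ/ρ = √(0.0149) = 0.122
ρ = 0.443 g/cm^3, so δρ = 0.122 × 0.443 = 0.0541 g/cm^3.

0.0541 g/cm^3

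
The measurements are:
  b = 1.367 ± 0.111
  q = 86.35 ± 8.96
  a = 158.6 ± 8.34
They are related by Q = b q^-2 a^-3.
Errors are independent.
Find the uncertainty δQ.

1.25e-11

Products/powers → add relative errors in quadrature, weighted by exponent:
  (1·δb/b)² = (1×0.0812)² = 0.00659;  (-2·δq/q)² = (-2×0.104)² = 0.0431;  (-3·δa/a)² = (-3×0.0526)² = 0.0249
δQ/Q = √(0.0745) = 0.273
Q = 4.596e-11, so δQ = 0.273 × 4.596e-11 = 1.25e-11.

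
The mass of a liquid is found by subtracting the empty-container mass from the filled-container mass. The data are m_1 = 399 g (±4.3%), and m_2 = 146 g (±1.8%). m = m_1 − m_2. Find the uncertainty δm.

For a sum/difference, combine absolute errors in quadrature:
  (δm_1)² = 294;  (δm_2)² = 6.91
δm = √(301) = 17.4 g

17.4 g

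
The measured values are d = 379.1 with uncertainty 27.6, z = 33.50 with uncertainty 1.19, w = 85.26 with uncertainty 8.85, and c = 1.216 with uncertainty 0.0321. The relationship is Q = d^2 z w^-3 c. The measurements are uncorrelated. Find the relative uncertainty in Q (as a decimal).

Products/powers → add relative errors in quadrature, weighted by exponent:
  (2·δd/d)² = (2×0.0728)² = 0.0212;  (1·δz/z)² = (1×0.0355)² = 0.00126;  (-3·δw/w)² = (-3×0.104)² = 0.0970;  (1·δc/c)² = (1×0.0264)² = 0.000697
δQ/Q = √(0.120) = 0.347

0.347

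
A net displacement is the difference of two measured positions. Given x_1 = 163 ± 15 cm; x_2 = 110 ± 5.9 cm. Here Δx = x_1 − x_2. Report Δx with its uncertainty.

Sums and differences: (δΔx)² = Σ (cᵢ δxᵢ)².
  (δx_1)² = 225;  (δx_2)² = 34.8
δΔx = √(260) = 16.1 cm
Δx = 53.0 cm.

53.0 ± 16.1 cm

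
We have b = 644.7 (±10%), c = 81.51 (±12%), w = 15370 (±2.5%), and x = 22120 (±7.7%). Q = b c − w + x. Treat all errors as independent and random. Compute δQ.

8390

Let p = b·c = 52550. δp/p = √((1·δb/b)² + (1·δc/c)²) = √(0.0100 + 0.0144) = 0.156, so δp = 8210.
Q = p − w + x: δQ = √(δp² + δw² + δx²) = √(6.74e+07 + 1.48e+05 + 2.9e+06) = 8390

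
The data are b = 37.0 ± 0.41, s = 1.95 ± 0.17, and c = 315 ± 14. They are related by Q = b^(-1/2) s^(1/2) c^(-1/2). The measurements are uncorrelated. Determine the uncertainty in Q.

0.000637

Since Q is a product/quotient, work with relative uncertainties:
  (−½·δb/b)² = (-0.5×0.0111)² = 3.07e-05;  (½·δs/s)² = (0.5×0.0872)² = 0.00190;  (−½·δc/c)² = (-0.5×0.0444)² = 0.000494
δQ/Q = √(0.00242) = 0.0492
Q = 0.0129, so δQ = 0.0492 × 0.0129 = 0.000637.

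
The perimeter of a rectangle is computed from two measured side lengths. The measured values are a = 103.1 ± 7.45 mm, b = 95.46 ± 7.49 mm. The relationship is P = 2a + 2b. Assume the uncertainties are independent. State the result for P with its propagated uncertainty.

397.1 ± 21.1 mm

P is a linear combination, so absolute uncertainties add in quadrature:
  (2·δa)² = 222;  (2·δb)² = 224
δP = √(446) = 21.1 mm
P = 397.1 mm.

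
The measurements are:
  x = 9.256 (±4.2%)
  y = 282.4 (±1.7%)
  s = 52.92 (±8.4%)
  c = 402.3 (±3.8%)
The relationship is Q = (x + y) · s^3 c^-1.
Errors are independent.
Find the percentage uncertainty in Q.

Let u = x + y = 291.7. δu = √(δx² + δy²) = √(0.151 + 23.0) = 4.82, so δu/u = 0.0165.
Q is then a monomial in u, s, c:
δQ/Q = √((δu/u)² + (3·δs/s)² + (-1·δc/c)²) = √(0.000273 + 0.0635 + 0.00144) = 0.255

25.5%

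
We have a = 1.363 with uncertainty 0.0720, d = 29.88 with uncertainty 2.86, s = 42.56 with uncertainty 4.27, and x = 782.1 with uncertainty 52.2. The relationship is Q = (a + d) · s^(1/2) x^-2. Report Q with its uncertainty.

Let u = a + d = 31.24. δu = √(δa² + δd²) = √(0.00518 + 8.18) = 2.86, so δu/u = 0.0916.
Q is then a monomial in u, s, x:
δQ/Q = √((δu/u)² + (½·δs/s)² + (-2·δx/x)²) = √(0.00838 + 0.00252 + 0.0178) = 0.169
Q = 0.0003332, so δQ = 0.169 × 0.0003332 = 5.65e-05.

(3.332 ± 0.565) × 10^-4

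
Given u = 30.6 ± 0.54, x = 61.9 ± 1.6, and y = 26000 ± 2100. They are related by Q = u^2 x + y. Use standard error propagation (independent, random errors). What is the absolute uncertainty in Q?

3290

Let p = u^2·x = 58000. δp/p = √((2·δu/u)² + (1·δx/x)²) = √(0.00125 + 0.000668) = 0.0437, so δp = 2540.
Q = p + y: δQ = √(δp² + δy²) = √(6.43e+06 + 4.41e+06) = 3290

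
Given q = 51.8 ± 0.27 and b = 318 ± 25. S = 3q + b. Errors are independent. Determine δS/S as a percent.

5.28%

Sums and differences: (δS)² = Σ (cᵢ δxᵢ)².
  (3·δq)² = 0.656;  (δb)² = 625
δS = √(626) = 25.0
S = 473, so δS/S = 25.0/473 = 0.0528.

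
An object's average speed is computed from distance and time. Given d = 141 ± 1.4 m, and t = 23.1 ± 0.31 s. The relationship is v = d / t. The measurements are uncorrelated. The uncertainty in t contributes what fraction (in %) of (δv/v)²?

64.6%

(δv/v)² = (1·δd/d)² + (-1·δt/t)²
  d term: (1×0.00993)² = 9.86e-05
  t term: (-1×0.0134)² = 0.000180
Total = 0.000279. Share from t = 0.000180/0.000279 = 0.646.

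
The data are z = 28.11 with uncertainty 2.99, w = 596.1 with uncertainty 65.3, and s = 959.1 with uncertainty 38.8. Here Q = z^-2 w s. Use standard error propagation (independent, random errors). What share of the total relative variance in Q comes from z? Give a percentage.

76.8%

(δQ/Q)² = (-2·δz/z)² + (1·δw/w)² + (1·δs/s)²
  z term: (-2×0.106)² = 0.0453
  w term: (1×0.110)² = 0.0120
  s term: (1×0.0405)² = 0.00164
Total = 0.0589. Share from z = 0.0453/0.0589 = 0.768.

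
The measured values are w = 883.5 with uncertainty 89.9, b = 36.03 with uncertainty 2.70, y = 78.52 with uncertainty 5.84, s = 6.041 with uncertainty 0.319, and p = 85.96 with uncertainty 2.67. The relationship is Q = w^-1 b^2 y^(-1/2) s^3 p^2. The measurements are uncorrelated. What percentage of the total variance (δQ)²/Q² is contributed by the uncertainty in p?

(δQ/Q)² = (-1·δw/w)² + (2·δb/b)² + (−½·δy/y)² + (3·δs/s)² + (2·δp/p)²
  w term: (-1×0.102)² = 0.0104
  b term: (2×0.0749)² = 0.0225
  y term: (-0.5×0.0744)² = 0.00138
  s term: (3×0.0528)² = 0.0251
  p term: (2×0.0311)² = 0.00386
Total = 0.0632. Share from p = 0.00386/0.0632 = 0.0611.

6.11%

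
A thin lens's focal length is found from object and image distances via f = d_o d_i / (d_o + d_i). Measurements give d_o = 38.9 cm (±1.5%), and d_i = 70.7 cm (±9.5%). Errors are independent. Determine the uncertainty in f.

∂f/∂d_o = (d_i/(d_o+d_i))² = 0.416;  ∂f/∂d_i = (d_o/(d_o+d_i))² = 0.126
δf = √((∂f/∂d_o · δd_o)² + (∂f/∂d_i · δd_i)²) = √(0.0590 + 0.716) = 0.880 cm

0.880 cm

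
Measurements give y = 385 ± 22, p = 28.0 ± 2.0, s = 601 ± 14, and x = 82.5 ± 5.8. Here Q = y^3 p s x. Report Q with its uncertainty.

(7.92 ± 1.58) × 10^13

Each factor contributes (exponent × relative error)² to (δQ/Q)²:
  (3·δy/y)² = (3×0.0571)² = 0.0294;  (1·δp/p)² = (1×0.0714)² = 0.00510;  (1·δs/s)² = (1×0.0233)² = 0.000543;  (1·δx/x)² = (1×0.0703)² = 0.00494
δQ/Q = √(0.0400) = 0.200
Q = 7.92e+13, so δQ = 0.200 × 7.92e+13 = 1.58e+13.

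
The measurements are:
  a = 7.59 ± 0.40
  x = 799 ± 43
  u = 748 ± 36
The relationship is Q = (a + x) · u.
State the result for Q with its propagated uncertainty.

Let w = a + x = 807. δw = √(δa² + δx²) = √(0.160 + 1850) = 43.0, so δw/w = 0.0533.
Q is then a monomial in w, u:
δQ/Q = √((δw/w)² + (1·δu/u)²) = √(0.00284 + 0.00232) = 0.0718
Q = 6.03e+05, so δQ = 0.0718 × 6.03e+05 = 43300.

(6.03 ± 0.433) × 10^5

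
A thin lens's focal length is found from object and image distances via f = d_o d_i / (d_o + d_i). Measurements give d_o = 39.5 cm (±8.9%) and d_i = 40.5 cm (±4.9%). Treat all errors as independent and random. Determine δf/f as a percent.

5.11%

∂f/∂d_o = (d_i/(d_o+d_i))² = 0.256;  ∂f/∂d_i = (d_o/(d_o+d_i))² = 0.244
δf = √((∂f/∂d_o · δd_o)² + (∂f/∂d_i · δd_i)²) = √(0.812 + 0.234) = 1.02 cm
f = 20.0 cm, so δf/f = 1.02/20.0 = 0.0511.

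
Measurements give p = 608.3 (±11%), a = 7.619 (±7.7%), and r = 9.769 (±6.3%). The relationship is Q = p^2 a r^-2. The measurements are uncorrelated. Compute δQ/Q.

Products/powers → add relative errors in quadrature, weighted by exponent:
  (2·δp/p)² = (2×0.110)² = 0.0484;  (1·δa/a)² = (1×0.0770)² = 0.00593;  (-2·δr/r)² = (-2×0.0630)² = 0.0159
δQ/Q = √(0.0702) = 0.265

0.265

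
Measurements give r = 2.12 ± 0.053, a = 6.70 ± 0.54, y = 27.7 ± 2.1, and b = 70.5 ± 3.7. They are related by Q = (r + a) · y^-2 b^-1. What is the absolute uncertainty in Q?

2.8e-05

Let u = r + a = 8.82. δu = √(δr² + δa²) = √(0.00281 + 0.292) = 0.543, so δu/u = 0.0615.
Q is then a monomial in u, y, b:
δQ/Q = √((δu/u)² + (-2·δy/y)² + (-1·δb/b)²) = √(0.00378 + 0.0230 + 0.00275) = 0.172
Q = 0.000163, so δQ = 0.172 × 0.000163 = 2.8e-05.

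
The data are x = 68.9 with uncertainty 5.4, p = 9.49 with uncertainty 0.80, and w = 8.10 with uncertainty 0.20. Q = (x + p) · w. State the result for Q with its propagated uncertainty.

Let u = x + p = 78.4. δu = √(δx² + δp²) = √(29.2 + 0.640) = 5.46, so δu/u = 0.0696.
Q is then a monomial in u, w:
δQ/Q = √((δu/u)² + (1·δw/w)²) = √(0.00485 + 0.000610) = 0.0739
Q = 635, so δQ = 0.0739 × 635 = 46.9.

635 ± 46.9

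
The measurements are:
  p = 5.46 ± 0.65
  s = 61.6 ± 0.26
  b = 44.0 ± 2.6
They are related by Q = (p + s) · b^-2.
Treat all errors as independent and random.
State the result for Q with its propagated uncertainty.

0.0346 ± 0.00411

Let u = p + s = 67.1. δu = √(δp² + δs²) = √(0.423 + 0.0676) = 0.700, so δu/u = 0.0104.
Q is then a monomial in u, b:
δQ/Q = √((δu/u)² + (-2·δb/b)²) = √(0.000109 + 0.0140) = 0.119
Q = 0.0346, so δQ = 0.119 × 0.0346 = 0.00411.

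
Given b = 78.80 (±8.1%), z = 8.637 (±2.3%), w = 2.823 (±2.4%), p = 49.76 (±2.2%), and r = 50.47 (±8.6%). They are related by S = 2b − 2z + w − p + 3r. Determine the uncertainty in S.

18.3

For a sum/difference, combine absolute errors in quadrature:
  (2·δb)² = 163;  (2·δz)² = 0.158;  (δw)² = 0.00459;  (δp)² = 1.20;  (3·δr)² = 170
δS = √(334) = 18.3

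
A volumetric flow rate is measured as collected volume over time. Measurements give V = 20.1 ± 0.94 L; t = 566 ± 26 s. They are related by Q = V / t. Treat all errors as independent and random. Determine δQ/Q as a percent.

Q is a product of powers, so relative uncertainties combine in quadrature:
  (1·δV/V)² = (1×0.0468)² = 0.00219;  (-1·δt/t)² = (-1×0.0459)² = 0.00211
δQ/Q = √(0.00430) = 0.0656

6.56%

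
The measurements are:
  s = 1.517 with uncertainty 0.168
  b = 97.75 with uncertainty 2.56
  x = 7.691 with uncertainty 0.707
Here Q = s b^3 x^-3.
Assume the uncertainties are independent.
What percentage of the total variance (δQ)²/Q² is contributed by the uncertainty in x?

(δQ/Q)² = (1·δs/s)² + (3·δb/b)² + (-3·δx/x)²
  s term: (1×0.111)² = 0.0123
  b term: (3×0.0262)² = 0.00617
  x term: (-3×0.0919)² = 0.0761
Total = 0.0945. Share from x = 0.0761/0.0945 = 0.805.

80.5%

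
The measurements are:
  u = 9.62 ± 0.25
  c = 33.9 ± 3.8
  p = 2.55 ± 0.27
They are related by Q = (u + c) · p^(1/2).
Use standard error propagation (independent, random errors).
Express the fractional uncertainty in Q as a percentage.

Let w = u + c = 43.5. δw = √(δu² + δc²) = √(0.0625 + 14.4) = 3.81, so δw/w = 0.0875.
Q is then a monomial in w, p:
δQ/Q = √((δw/w)² + (½·δp/p)²) = √(0.00766 + 0.00280) = 0.102

10.2%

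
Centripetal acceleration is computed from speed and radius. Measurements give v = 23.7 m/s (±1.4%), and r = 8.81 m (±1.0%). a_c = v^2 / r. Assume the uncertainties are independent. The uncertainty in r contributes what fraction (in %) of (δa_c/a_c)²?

11.3%

(δa_c/a_c)² = (2·δv/v)² + (-1·δr/r)²
  v term: (2×0.0140)² = 0.000784
  r term: (-1×0.0100)² = 0.000100
Total = 0.000884. Share from r = 0.000100/0.000884 = 0.113.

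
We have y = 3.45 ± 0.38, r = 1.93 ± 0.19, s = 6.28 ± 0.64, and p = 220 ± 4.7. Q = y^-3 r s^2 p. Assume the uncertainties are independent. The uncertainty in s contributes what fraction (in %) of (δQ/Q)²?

25.8%

(δQ/Q)² = (-3·δy/y)² + (1·δr/r)² + (2·δs/s)² + (1·δp/p)²
  y term: (-3×0.110)² = 0.109
  r term: (1×0.0984)² = 0.00969
  s term: (2×0.102)² = 0.0415
  p term: (1×0.0214)² = 0.000456
Total = 0.161. Share from s = 0.0415/0.161 = 0.258.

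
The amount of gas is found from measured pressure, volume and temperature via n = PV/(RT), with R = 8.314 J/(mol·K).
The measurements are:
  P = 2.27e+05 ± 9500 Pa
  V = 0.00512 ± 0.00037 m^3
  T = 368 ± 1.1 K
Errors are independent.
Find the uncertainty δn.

n is a product of powers, so relative uncertainties combine in quadrature:
  (1·δP/P)² = (1×0.0419)² = 0.00175;  (1·δV/V)² = (1×0.0723)² = 0.00522;  (-1·δT/T)² = (-1×0.00299)² = 8.93e-06
δn/n = √(0.00698) = 0.0836
n = 0.380 mol, so δn = 0.0836 × 0.380 = 0.0317 mol.

0.0317 mol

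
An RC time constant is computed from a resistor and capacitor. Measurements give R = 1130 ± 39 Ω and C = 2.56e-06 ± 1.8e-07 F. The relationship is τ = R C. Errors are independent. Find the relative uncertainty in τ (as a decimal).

τ is a product of powers, so relative uncertainties combine in quadrature:
  (1·δR/R)² = (1×0.0345)² = 0.00119;  (1·δC/C)² = (1×0.0703)² = 0.00494
δτ/τ = √(0.00614) = 0.0783

0.0783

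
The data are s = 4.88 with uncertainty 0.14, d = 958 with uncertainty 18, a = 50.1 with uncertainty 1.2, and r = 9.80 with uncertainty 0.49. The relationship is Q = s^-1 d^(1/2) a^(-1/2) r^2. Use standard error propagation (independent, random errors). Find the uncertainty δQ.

9.05

For a monomial Q ∝ s^-1, d^(1/2), a^(-1/2), r^2, fractional errors add in quadrature:
  (-1·δs/s)² = (-1×0.0287)² = 0.000823;  (½·δd/d)² = (0.5×0.0188)² = 8.83e-05;  (−½·δa/a)² = (-0.5×0.0240)² = 0.000143;  (2·δr/r)² = (2×0.0500)² = 0.0100
δQ/Q = √(0.0111) = 0.105
Q = 86.1, so δQ = 0.105 × 86.1 = 9.05.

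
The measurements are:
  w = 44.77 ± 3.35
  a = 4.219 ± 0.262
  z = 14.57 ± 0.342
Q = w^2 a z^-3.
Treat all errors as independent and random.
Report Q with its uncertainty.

2.734 ± 0.483

For a monomial Q ∝ w^2, a, z^-3, fractional errors add in quadrature:
  (2·δw/w)² = (2×0.0748)² = 0.0224;  (1·δa/a)² = (1×0.0621)² = 0.00386;  (-3·δz/z)² = (-3×0.0235)² = 0.00496
δQ/Q = √(0.0312) = 0.177
Q = 2.734, so δQ = 0.177 × 2.734 = 0.483.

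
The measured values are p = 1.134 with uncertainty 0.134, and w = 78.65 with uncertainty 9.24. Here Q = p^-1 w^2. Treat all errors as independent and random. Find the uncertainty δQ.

Each factor contributes (exponent × relative error)² to (δQ/Q)²:
  (-1·δp/p)² = (-1×0.118)² = 0.0140;  (2·δw/w)² = (2×0.117)² = 0.0552
δQ/Q = √(0.0692) = 0.263
Q = 5455, so δQ = 0.263 × 5455 = 1430.

1430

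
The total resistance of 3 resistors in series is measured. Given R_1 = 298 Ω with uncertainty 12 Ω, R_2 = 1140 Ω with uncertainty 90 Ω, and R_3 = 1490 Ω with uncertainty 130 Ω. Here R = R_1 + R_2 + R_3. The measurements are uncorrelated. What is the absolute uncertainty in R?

159 Ω

For a sum/difference, combine absolute errors in quadrature:
  (δR_1)² = 144;  (δR_2)² = 8100;  (δR_3)² = 16900
δR = √(25100) = 159 Ω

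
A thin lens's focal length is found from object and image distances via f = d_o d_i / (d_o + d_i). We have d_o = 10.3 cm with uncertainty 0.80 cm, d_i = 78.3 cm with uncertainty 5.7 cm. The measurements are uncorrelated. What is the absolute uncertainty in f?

0.630 cm

∂f/∂d_o = (d_i/(d_o+d_i))² = 0.781;  ∂f/∂d_i = (d_o/(d_o+d_i))² = 0.0135
δf = √((∂f/∂d_o · δd_o)² + (∂f/∂d_i · δd_i)²) = √(0.390 + 0.00593) = 0.630 cm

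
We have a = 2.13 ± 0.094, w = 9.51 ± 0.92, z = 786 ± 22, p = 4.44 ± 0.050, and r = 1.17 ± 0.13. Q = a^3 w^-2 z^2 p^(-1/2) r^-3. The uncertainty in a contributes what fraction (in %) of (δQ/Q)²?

10.4%

(δQ/Q)² = (3·δa/a)² + (-2·δw/w)² + (2·δz/z)² + (−½·δp/p)² + (-3·δr/r)²
  a term: (3×0.0441)² = 0.0175
  w term: (-2×0.0967)² = 0.0374
  z term: (2×0.0280)² = 0.00313
  p term: (-0.5×0.0113)² = 3.17e-05
  r term: (-3×0.111)² = 0.111
Total = 0.169. Share from a = 0.0175/0.169 = 0.104.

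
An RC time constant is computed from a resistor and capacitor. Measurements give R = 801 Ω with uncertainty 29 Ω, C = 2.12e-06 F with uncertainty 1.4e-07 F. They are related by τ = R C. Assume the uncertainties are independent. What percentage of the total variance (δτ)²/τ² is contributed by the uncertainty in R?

(δτ/τ)² = (1·δR/R)² + (1·δC/C)²
  R term: (1×0.0362)² = 0.00131
  C term: (1×0.0660)² = 0.00436
Total = 0.00567. Share from R = 0.00131/0.00567 = 0.231.

23.1%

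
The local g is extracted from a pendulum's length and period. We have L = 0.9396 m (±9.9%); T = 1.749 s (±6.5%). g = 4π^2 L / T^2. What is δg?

1.98 m/s^2

Products/powers → add relative errors in quadrature, weighted by exponent:
  (1·δL/L)² = (1×0.0990)² = 0.00980;  (-2·δT/T)² = (-2×0.0650)² = 0.0169
δg/g = √(0.0267) = 0.163
g = 12.13 m/s^2, so δg = 0.163 × 12.13 = 1.98 m/s^2.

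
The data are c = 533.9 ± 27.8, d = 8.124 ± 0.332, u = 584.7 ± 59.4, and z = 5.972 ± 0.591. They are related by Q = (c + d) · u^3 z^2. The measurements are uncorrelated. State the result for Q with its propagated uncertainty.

(3.864 ± 1.42) × 10^12

Let w = c + d = 542.0. δw = √(δc² + δd²) = √(773 + 0.110) = 27.8, so δw/w = 0.0513.
Q is then a monomial in w, u, z:
δQ/Q = √((δw/w)² + (3·δu/u)² + (2·δz/z)²) = √(0.00263 + 0.0929 + 0.0392) = 0.367
Q = 3.864e+12, so δQ = 0.367 × 3.864e+12 = 1.42e+12.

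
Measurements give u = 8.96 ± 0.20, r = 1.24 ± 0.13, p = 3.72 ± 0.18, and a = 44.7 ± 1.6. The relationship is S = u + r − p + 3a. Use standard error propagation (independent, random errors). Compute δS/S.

Absolute uncertainties add in quadrature for a linear combination:
  (δu)² = 0.0400;  (δr)² = 0.0169;  (δp)² = 0.0324;  (3·δa)² = 23.0
δS = √(23.1) = 4.81
S = 141, so δS/S = 4.81/141 = 0.0342.

0.0342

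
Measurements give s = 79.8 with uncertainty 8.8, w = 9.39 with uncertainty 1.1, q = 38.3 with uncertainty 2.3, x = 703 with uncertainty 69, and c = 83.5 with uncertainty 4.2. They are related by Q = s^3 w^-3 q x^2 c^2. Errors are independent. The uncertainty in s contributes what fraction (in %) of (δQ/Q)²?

38.4%

(δQ/Q)² = (3·δs/s)² + (-3·δw/w)² + (1·δq/q)² + (2·δx/x)² + (2·δc/c)²
  s term: (3×0.110)² = 0.109
  w term: (-3×0.117)² = 0.124
  q term: (1×0.0601)² = 0.00361
  x term: (2×0.0982)² = 0.0385
  c term: (2×0.0503)² = 0.0101
Total = 0.285. Share from s = 0.109/0.285 = 0.384.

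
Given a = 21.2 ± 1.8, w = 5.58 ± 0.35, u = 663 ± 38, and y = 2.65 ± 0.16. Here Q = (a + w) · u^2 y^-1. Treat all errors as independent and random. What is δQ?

Let h = a + w = 26.8. δh = √(δa² + δw²) = √(3.24 + 0.122) = 1.83, so δh/h = 0.0685.
Q is then a monomial in h, u, y:
δQ/Q = √((δh/h)² + (2·δu/u)² + (-1·δy/y)²) = √(0.00469 + 0.0131 + 0.00365) = 0.147
Q = 4.44e+06, so δQ = 0.147 × 4.44e+06 = 6.51e+05.

6.51e+05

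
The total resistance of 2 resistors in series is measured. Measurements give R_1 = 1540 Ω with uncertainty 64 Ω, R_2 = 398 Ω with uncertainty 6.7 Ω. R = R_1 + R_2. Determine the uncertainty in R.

R is a linear combination, so absolute uncertainties add in quadrature:
  (δR_1)² = 4100;  (δR_2)² = 44.9
δR = √(4140) = 64.3 Ω

64.3 Ω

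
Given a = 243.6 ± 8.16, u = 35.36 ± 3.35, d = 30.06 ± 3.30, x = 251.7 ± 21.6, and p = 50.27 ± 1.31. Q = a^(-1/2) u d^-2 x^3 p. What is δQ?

7.09e+05

Since Q is a product/quotient, work with relative uncertainties:
  (−½·δa/a)² = (-0.5×0.0335)² = 0.000281;  (1·δu/u)² = (1×0.0947)² = 0.00898;  (-2·δd/d)² = (-2×0.110)² = 0.0482;  (3·δx/x)² = (3×0.0858)² = 0.0663;  (1·δp/p)² = (1×0.0261)² = 0.000679
δQ/Q = √(0.124) = 0.353
Q = 2.01e+06, so δQ = 0.353 × 2.01e+06 = 7.09e+05.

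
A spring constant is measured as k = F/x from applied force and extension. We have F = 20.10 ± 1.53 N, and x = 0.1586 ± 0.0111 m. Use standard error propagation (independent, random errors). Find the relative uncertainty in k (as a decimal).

Each factor contributes (exponent × relative error)² to (δk/k)²:
  (1·δF/F)² = (1×0.0761)² = 0.00579;  (-1·δx/x)² = (-1×0.0700)² = 0.00490
δk/k = √(0.0107) = 0.103

0.103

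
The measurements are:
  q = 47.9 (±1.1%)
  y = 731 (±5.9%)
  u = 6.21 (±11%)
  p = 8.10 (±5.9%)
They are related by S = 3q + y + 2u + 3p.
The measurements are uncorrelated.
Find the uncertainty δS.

43.2

Sums and differences: (δS)² = Σ (cᵢ δxᵢ)².
  (3·δq)² = 2.50;  (δy)² = 1860;  (2·δu)² = 1.87;  (3·δp)² = 2.06
δS = √(1870) = 43.2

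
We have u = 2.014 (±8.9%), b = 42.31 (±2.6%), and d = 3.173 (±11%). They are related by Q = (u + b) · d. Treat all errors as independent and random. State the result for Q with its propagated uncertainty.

Let w = u + b = 44.32. δw = √(δu² + δb²) = √(0.0321 + 1.21) = 1.11, so δw/w = 0.0251.
Q is then a monomial in w, d:
δQ/Q = √((δw/w)² + (1·δd/d)²) = √(0.000632 + 0.0121) = 0.113
Q = 140.6, so δQ = 0.113 × 140.6 = 15.9.

140.6 ± 15.9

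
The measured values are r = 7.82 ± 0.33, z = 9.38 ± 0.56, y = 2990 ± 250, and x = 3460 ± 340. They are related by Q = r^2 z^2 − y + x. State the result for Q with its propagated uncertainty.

Let p = r^2·z^2 = 5380. δp/p = √((2·δr/r)² + (2·δz/z)²) = √(0.00712 + 0.0143) = 0.146, so δp = 787.
Q = p − y + x: δQ = √(δp² + δy² + δx²) = √(6.19e+05 + 62500 + 1.16e+05) = 893
Q = 5850.

5850 ± 893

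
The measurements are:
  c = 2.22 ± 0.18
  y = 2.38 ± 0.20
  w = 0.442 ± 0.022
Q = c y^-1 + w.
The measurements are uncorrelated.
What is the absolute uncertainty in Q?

Let p = c·y^-1 = 0.933. δp/p = √((1·δc/c)² + (-1·δy/y)²) = √(0.00657 + 0.00706) = 0.117, so δp = 0.109.
Q = p + w: δQ = √(δp² + δw²) = √(0.0119 + 0.000484) = 0.111

0.111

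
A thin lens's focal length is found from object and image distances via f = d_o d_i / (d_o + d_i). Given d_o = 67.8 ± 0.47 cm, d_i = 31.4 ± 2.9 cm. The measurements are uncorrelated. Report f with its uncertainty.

21.5 ± 1.36 cm

∂f/∂d_o = (d_i/(d_o+d_i))² = 0.100;  ∂f/∂d_i = (d_o/(d_o+d_i))² = 0.467
δf = √((∂f/∂d_o · δd_o)² + (∂f/∂d_i · δd_i)²) = √(0.00222 + 1.84) = 1.36 cm
f = 21.5 cm.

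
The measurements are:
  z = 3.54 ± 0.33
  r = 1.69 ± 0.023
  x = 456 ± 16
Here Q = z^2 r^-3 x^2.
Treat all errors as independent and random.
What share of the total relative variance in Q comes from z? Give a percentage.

(δQ/Q)² = (2·δz/z)² + (-3·δr/r)² + (2·δx/x)²
  z term: (2×0.0932)² = 0.0348
  r term: (-3×0.0136)² = 0.00167
  x term: (2×0.0351)² = 0.00492
Total = 0.0414. Share from z = 0.0348/0.0414 = 0.841.

84.1%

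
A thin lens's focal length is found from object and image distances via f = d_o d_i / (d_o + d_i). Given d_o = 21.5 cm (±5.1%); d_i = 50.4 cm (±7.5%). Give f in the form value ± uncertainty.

15.1 ± 0.636 cm

∂f/∂d_o = (d_i/(d_o+d_i))² = 0.491;  ∂f/∂d_i = (d_o/(d_o+d_i))² = 0.0894
δf = √((∂f/∂d_o · δd_o)² + (∂f/∂d_i · δd_i)²) = √(0.290 + 0.114) = 0.636 cm
f = 15.1 cm.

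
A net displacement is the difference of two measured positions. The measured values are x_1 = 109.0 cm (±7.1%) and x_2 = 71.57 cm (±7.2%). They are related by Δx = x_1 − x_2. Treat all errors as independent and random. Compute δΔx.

Δx is a linear combination, so absolute uncertainties add in quadrature:
  (δx_1)² = 59.9;  (δx_2)² = 26.6
δΔx = √(86.4) = 9.30 cm

9.30 cm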